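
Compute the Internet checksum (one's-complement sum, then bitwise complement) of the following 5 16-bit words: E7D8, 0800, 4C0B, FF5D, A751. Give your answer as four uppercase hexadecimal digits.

1D6C

One's-complement addition (fold any carry out of bit 15 back into bit 0):
  0xE7D8 + 0x0800 = 0x0EFD8
  0xEFD8 + 0x4C0B = 0x13BE3 → wrap carry → 0x3BE4
  0x3BE4 + 0xFF5D = 0x13B41 → wrap carry → 0x3B42
  0x3B42 + 0xA751 = 0x0E293
One's-complement sum = 0xE293.
Checksum = ~0xE293 & 0xFFFF = 0x1D6C.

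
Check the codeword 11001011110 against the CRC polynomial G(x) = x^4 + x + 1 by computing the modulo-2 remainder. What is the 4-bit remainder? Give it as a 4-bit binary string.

1100

Modulo-2 division of 11001011110 by 10011:
  pos 0: 11001 XOR 10011 = 01010
  pos 1: 10100 XOR 10011 = 00111
  pos 3: 11111 XOR 10011 = 01100
  pos 4: 11001 XOR 10011 = 01010
  pos 5: 10101 XOR 10011 = 00110
Remainder = 1100 (nonzero — an error is detected).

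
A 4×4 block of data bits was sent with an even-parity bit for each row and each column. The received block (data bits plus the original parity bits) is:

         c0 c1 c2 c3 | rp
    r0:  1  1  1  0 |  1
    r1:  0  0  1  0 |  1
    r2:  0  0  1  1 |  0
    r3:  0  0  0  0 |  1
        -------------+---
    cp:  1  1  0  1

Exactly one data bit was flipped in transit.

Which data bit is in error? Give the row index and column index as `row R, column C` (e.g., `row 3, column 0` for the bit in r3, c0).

row 3, column 2

Recompute each row's even parity and compare to rp:
  r0: data parity 1, sent rp 1 → ok
  r1: data parity 1, sent rp 1 → ok
  r2: data parity 0, sent rp 0 → ok
  r3: data parity 0, sent rp 1 → mismatch
Recompute each column's even parity and compare to cp:
  c0: data parity 1, sent cp 1 → ok
  c1: data parity 1, sent cp 1 → ok
  c2: data parity 1, sent cp 0 → mismatch
  c3: data parity 1, sent cp 1 → ok
Exactly one row (r3) and one column (c2) fail → the flipped bit is at their intersection.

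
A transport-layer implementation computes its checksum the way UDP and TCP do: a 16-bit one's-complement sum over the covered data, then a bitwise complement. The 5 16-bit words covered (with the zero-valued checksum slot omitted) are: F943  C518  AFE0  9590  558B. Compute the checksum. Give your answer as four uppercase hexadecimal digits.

One's-complement addition (fold any carry out of bit 15 back into bit 0):
  0xF943 + 0xC518 = 0x1BE5B → wrap carry → 0xBE5C
  0xBE5C + 0xAFE0 = 0x16E3C → wrap carry → 0x6E3D
  0x6E3D + 0x9590 = 0x103CD → wrap carry → 0x03CE
  0x03CE + 0x558B = 0x05959
One's-complement sum = 0x5959.
Checksum = ~0x5959 & 0xFFFF = 0xA6A6.

A6A6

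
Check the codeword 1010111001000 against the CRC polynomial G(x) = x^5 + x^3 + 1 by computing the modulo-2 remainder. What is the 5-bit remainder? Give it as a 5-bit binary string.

Modulo-2 division of 1010111001000 by 101001:
  pos 0: 101011 XOR 101001 = 000010
  pos 4: 101001 XOR 101001 = 000000
Remainder = 00000 (zero — the frame passes the CRC check).

00000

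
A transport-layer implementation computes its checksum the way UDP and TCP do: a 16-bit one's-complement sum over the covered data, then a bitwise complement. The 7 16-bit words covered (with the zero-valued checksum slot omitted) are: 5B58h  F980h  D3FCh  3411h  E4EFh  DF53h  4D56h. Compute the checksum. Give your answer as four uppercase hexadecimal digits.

One's-complement addition (fold any carry out of bit 15 back into bit 0):
  0x5B58 + 0xF980 = 0x154D8 → wrap carry → 0x54D9
  0x54D9 + 0xD3FC = 0x128D5 → wrap carry → 0x28D6
  0x28D6 + 0x3411 = 0x05CE7
  0x5CE7 + 0xE4EF = 0x141D6 → wrap carry → 0x41D7
  0x41D7 + 0xDF53 = 0x1212A → wrap carry → 0x212B
  0x212B + 0x4D56 = 0x06E81
One's-complement sum = 0x6E81.
Checksum = ~0x6E81 & 0xFFFF = 0x917E.

917E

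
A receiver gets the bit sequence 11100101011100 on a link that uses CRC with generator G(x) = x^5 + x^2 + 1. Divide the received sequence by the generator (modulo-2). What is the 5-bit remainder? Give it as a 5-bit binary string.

01110

Modulo-2 division of 11100101011100 by 100101:
  pos 0: 111001 XOR 100101 = 011100
  pos 1: 111000 XOR 100101 = 011101
  pos 2: 111011 XOR 100101 = 011110
  pos 3: 111100 XOR 100101 = 011001
  pos 4: 110011 XOR 100101 = 010110
  pos 5: 101101 XOR 100101 = 001000
  pos 7: 100010 XOR 100101 = 000111
Remainder = 01110 (nonzero — an error is detected).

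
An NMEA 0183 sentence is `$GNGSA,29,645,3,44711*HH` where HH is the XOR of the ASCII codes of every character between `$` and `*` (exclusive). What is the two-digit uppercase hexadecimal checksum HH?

XOR the ASCII codes of the payload characters:
  'G' = 0x47 → acc = 0x47
  'N' = 0x4E → acc = 0x09
  'G' = 0x47 → acc = 0x4E
  'S' = 0x53 → acc = 0x1D
  'A' = 0x41 → acc = 0x5C
  ',' = 0x2C → acc = 0x70
  '2' = 0x32 → acc = 0x42
  '9' = 0x39 → acc = 0x7B
  ',' = 0x2C → acc = 0x57
  '6' = 0x36 → acc = 0x61
  '4' = 0x34 → acc = 0x55
  '5' = 0x35 → acc = 0x60
  ',' = 0x2C → acc = 0x4C
  '3' = 0x33 → acc = 0x7F
  ',' = 0x2C → acc = 0x53
  '4' = 0x34 → acc = 0x67
  '4' = 0x34 → acc = 0x53
  '7' = 0x37 → acc = 0x64
  '1' = 0x31 → acc = 0x55
  '1' = 0x31 → acc = 0x64
Checksum = 0x64.

64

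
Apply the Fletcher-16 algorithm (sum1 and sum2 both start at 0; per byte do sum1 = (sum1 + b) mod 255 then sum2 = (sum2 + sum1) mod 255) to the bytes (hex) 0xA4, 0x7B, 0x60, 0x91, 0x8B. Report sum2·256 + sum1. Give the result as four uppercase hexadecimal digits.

F49D

Running sums (mod 255):
  after byte 0 (0xA4): sum1=164, sum2=164
  after byte 1 (0x7B): sum1=32, sum2=196
  after byte 2 (0x60): sum1=128, sum2=69
  after byte 3 (0x91): sum1=18, sum2=87
  after byte 4 (0x8B): sum1=157, sum2=244
Checksum = sum2·256 + sum1 = 244·256 + 157 = 62621 = 0xF49D.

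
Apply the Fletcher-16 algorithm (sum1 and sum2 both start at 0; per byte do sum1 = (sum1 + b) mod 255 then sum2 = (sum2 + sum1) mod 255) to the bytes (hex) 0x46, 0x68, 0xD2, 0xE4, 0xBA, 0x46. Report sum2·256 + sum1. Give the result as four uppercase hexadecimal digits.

6567

Running sums (mod 255):
  after byte 0 (0x46): sum1=70, sum2=70
  after byte 1 (0x68): sum1=174, sum2=244
  after byte 2 (0xD2): sum1=129, sum2=118
  after byte 3 (0xE4): sum1=102, sum2=220
  after byte 4 (0xBA): sum1=33, sum2=253
  after byte 5 (0x46): sum1=103, sum2=101
Checksum = sum2·256 + sum1 = 101·256 + 103 = 25959 = 0x6567.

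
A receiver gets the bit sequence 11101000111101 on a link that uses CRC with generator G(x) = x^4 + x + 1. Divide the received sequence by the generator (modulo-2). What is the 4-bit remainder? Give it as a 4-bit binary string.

1110

Modulo-2 division of 11101000111101 by 10011:
  pos 0: 11101 XOR 10011 = 01110
  pos 1: 11100 XOR 10011 = 01111
  pos 2: 11110 XOR 10011 = 01101
  pos 3: 11010 XOR 10011 = 01001
  pos 4: 10011 XOR 10011 = 00000
  pos 9: 11101 XOR 10011 = 01110
Remainder = 1110 (nonzero — an error is detected).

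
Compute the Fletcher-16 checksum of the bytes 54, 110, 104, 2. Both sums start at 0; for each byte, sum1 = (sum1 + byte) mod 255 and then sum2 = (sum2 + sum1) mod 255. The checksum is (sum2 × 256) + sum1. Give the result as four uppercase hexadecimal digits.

F60F

Running sums (mod 255):
  after byte 0 (54): sum1=54, sum2=54
  after byte 1 (110): sum1=164, sum2=218
  after byte 2 (104): sum1=13, sum2=231
  after byte 3 (2): sum1=15, sum2=246
Checksum = sum2·256 + sum1 = 246·256 + 15 = 62991 = 0xF60F.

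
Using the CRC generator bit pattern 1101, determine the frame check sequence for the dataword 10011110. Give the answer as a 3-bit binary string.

Append 3 zeros: 10011110000. Divide by 1101 (XOR where the leading bit is 1):
  pos 0: 1001 XOR 1101 = 0100
  pos 1: 1001 XOR 1101 = 0100
  pos 2: 1001 XOR 1101 = 0100
  pos 3: 1001 XOR 1101 = 0100
  pos 4: 1000 XOR 1101 = 0101
  pos 5: 1010 XOR 1101 = 0111
  pos 6: 1110 XOR 1101 = 0011
Remainder (last 3 bits) = 110. This is the CRC / FCS.

110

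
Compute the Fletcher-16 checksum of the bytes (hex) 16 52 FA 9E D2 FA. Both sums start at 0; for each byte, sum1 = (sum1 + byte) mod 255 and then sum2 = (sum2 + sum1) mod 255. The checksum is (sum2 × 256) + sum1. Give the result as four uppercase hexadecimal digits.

88CF

Running sums (mod 255):
  after byte 0 (16): sum1=22, sum2=22
  after byte 1 (52): sum1=104, sum2=126
  after byte 2 (FA): sum1=99, sum2=225
  after byte 3 (9E): sum1=2, sum2=227
  after byte 4 (D2): sum1=212, sum2=184
  after byte 5 (FA): sum1=207, sum2=136
Checksum = sum2·256 + sum1 = 136·256 + 207 = 35023 = 0x88CF.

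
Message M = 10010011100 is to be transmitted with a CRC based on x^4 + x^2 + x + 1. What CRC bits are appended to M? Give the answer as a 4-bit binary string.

1110

Append 4 zeros: 100100111000000. Divide by 10111 (XOR where the leading bit is 1):
  pos 0: 10010 XOR 10111 = 00101
  pos 2: 10101 XOR 10111 = 00010
  pos 5: 10110 XOR 10111 = 00001
  pos 9: 10000 XOR 10111 = 00111
Remainder (last 4 bits) = 1110. This is the CRC / FCS.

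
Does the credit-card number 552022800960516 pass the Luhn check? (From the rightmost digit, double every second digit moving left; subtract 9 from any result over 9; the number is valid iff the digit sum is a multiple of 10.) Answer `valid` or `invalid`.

From the right, keep odd positions and double even positions (subtract 9 from any doubled value over 9):
  doubled (positions 2,4,...): 2 0 9 0 4 0 1 → sum 16
  kept (positions 1,3,...): 6 5 6 0 8 2 2 5 → sum 34
Total = 50.
50 mod 10 = 0, so the number is valid.

valid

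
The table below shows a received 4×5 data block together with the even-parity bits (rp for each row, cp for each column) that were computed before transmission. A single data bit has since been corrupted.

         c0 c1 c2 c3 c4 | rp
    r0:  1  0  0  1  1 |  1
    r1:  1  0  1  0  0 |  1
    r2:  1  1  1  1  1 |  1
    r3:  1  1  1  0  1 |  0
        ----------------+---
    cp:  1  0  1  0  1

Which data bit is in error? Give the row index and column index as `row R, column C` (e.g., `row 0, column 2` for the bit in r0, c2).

row 1, column 0

Recompute each row's even parity and compare to rp:
  r0: data parity 1, sent rp 1 → ok
  r1: data parity 0, sent rp 1 → mismatch
  r2: data parity 1, sent rp 1 → ok
  r3: data parity 0, sent rp 0 → ok
Recompute each column's even parity and compare to cp:
  c0: data parity 0, sent cp 1 → mismatch
  c1: data parity 0, sent cp 0 → ok
  c2: data parity 1, sent cp 1 → ok
  c3: data parity 0, sent cp 0 → ok
  c4: data parity 1, sent cp 1 → ok
Exactly one row (r1) and one column (c0) fail → the flipped bit is at their intersection.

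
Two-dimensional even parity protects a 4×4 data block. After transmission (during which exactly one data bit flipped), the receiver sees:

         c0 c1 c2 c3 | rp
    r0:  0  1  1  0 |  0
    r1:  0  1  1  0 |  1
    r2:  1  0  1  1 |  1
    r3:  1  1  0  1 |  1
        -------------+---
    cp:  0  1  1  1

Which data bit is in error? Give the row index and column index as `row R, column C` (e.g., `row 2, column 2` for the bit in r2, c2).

Recompute each row's even parity and compare to rp:
  r0: data parity 0, sent rp 0 → ok
  r1: data parity 0, sent rp 1 → mismatch
  r2: data parity 1, sent rp 1 → ok
  r3: data parity 1, sent rp 1 → ok
Recompute each column's even parity and compare to cp:
  c0: data parity 0, sent cp 0 → ok
  c1: data parity 1, sent cp 1 → ok
  c2: data parity 1, sent cp 1 → ok
  c3: data parity 0, sent cp 1 → mismatch
Exactly one row (r1) and one column (c3) fail → the flipped bit is at their intersection.

row 1, column 3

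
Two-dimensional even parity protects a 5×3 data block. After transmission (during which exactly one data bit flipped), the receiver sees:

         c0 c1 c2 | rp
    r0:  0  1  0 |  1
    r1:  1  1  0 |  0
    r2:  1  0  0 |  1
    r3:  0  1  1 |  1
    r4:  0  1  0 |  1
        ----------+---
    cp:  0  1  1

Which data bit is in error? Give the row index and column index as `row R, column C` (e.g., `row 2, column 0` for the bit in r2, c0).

Recompute each row's even parity and compare to rp:
  r0: data parity 1, sent rp 1 → ok
  r1: data parity 0, sent rp 0 → ok
  r2: data parity 1, sent rp 1 → ok
  r3: data parity 0, sent rp 1 → mismatch
  r4: data parity 1, sent rp 1 → ok
Recompute each column's even parity and compare to cp:
  c0: data parity 0, sent cp 0 → ok
  c1: data parity 0, sent cp 1 → mismatch
  c2: data parity 1, sent cp 1 → ok
Exactly one row (r3) and one column (c1) fail → the flipped bit is at their intersection.

row 3, column 1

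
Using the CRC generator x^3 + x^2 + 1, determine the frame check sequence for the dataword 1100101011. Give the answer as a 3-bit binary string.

Append 3 zeros: 1100101011000. Divide by 1101 (XOR where the leading bit is 1):
  pos 0: 1100 XOR 1101 = 0001
  pos 3: 1101 XOR 1101 = 0000
  pos 8: 1100 XOR 1101 = 0001
Remainder (last 3 bits) = 010. This is the CRC / FCS.

010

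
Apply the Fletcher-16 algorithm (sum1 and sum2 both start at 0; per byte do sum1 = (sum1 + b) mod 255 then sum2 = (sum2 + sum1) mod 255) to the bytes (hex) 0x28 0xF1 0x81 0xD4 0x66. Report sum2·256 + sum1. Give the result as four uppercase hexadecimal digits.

Running sums (mod 255):
  after byte 0 (0x28): sum1=40, sum2=40
  after byte 1 (0xF1): sum1=26, sum2=66
  after byte 2 (0x81): sum1=155, sum2=221
  after byte 3 (0xD4): sum1=112, sum2=78
  after byte 4 (0x66): sum1=214, sum2=37
Checksum = sum2·256 + sum1 = 37·256 + 214 = 9686 = 0x25D6.

25D6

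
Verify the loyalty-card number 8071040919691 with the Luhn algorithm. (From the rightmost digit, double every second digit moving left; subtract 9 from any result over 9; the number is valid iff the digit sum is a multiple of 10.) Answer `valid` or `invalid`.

valid

From the right, keep odd positions and double even positions (subtract 9 from any doubled value over 9):
  doubled (positions 2,4,...): 9 9 9 8 2 0 → sum 37
  kept (positions 1,3,...): 1 6 1 0 0 7 8 → sum 23
Total = 60.
60 mod 10 = 0, so the number is valid.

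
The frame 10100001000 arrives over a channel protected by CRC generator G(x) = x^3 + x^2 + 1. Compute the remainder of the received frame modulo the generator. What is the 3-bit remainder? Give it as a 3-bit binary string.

010

Modulo-2 division of 10100001000 by 1101:
  pos 0: 1010 XOR 1101 = 0111
  pos 1: 1110 XOR 1101 = 0011
  pos 3: 1100 XOR 1101 = 0001
  pos 6: 1100 XOR 1101 = 0001
Remainder = 010 (nonzero — an error is detected).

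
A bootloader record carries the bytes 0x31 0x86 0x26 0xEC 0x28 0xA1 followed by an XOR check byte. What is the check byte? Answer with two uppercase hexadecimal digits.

F4

XOR the bytes together:
  start with 0x31
  0x31 ⊕ 0x86 = 0xB7
  0xB7 ⊕ 0x26 = 0x91
  0x91 ⊕ 0xEC = 0x7D
  0x7D ⊕ 0x28 = 0x55
  0x55 ⊕ 0xA1 = 0xF4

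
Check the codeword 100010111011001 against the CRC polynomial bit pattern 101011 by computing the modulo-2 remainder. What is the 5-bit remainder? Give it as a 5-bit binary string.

00000

Modulo-2 division of 100010111011001 by 101011:
  pos 0: 100010 XOR 101011 = 001001
  pos 2: 100111 XOR 101011 = 001100
  pos 4: 110010 XOR 101011 = 011001
  pos 5: 110011 XOR 101011 = 011000
  pos 6: 110001 XOR 101011 = 011010
  pos 7: 110100 XOR 101011 = 011111
  pos 8: 111110 XOR 101011 = 010101
  pos 9: 101011 XOR 101011 = 000000
Remainder = 00000 (zero — the frame passes the CRC check).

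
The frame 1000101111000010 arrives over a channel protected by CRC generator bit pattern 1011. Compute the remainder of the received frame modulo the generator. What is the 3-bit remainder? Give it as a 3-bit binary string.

Modulo-2 division of 1000101111000010 by 1011:
  pos 0: 1000 XOR 1011 = 0011
  pos 2: 1110 XOR 1011 = 0101
  pos 3: 1011 XOR 1011 = 0000
  pos 7: 1110 XOR 1011 = 0101
  pos 8: 1010 XOR 1011 = 0001
  pos 11: 1001 XOR 1011 = 0010
Remainder = 100 (nonzero — an error is detected).

100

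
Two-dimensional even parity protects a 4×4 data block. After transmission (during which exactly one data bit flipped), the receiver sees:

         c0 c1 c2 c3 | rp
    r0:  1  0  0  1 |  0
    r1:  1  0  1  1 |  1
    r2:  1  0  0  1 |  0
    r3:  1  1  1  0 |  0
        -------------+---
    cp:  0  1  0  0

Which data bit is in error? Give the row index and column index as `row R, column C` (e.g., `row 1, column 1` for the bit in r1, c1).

row 3, column 3

Recompute each row's even parity and compare to rp:
  r0: data parity 0, sent rp 0 → ok
  r1: data parity 1, sent rp 1 → ok
  r2: data parity 0, sent rp 0 → ok
  r3: data parity 1, sent rp 0 → mismatch
Recompute each column's even parity and compare to cp:
  c0: data parity 0, sent cp 0 → ok
  c1: data parity 1, sent cp 1 → ok
  c2: data parity 0, sent cp 0 → ok
  c3: data parity 1, sent cp 0 → mismatch
Exactly one row (r3) and one column (c3) fail → the flipped bit is at their intersection.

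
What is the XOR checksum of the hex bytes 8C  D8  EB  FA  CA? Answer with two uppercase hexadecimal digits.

8F

XOR the bytes together:
  start with 0x8C
  0x8C ⊕ 0xD8 = 0x54
  0x54 ⊕ 0xEB = 0xBF
  0xBF ⊕ 0xFA = 0x45
  0x45 ⊕ 0xCA = 0x8F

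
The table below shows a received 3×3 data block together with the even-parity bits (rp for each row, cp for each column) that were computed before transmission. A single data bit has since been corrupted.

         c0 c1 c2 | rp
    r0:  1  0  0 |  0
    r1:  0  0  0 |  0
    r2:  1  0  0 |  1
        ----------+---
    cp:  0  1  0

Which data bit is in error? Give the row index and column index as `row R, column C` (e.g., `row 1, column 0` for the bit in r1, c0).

row 0, column 1

Recompute each row's even parity and compare to rp:
  r0: data parity 1, sent rp 0 → mismatch
  r1: data parity 0, sent rp 0 → ok
  r2: data parity 1, sent rp 1 → ok
Recompute each column's even parity and compare to cp:
  c0: data parity 0, sent cp 0 → ok
  c1: data parity 0, sent cp 1 → mismatch
  c2: data parity 0, sent cp 0 → ok
Exactly one row (r0) and one column (c1) fail → the flipped bit is at their intersection.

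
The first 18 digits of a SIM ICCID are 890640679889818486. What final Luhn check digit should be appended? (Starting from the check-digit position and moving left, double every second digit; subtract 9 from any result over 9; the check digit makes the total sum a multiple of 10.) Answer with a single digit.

5

Partial digits right→left: 6 8 4 8 1 8 9 8 8 9 7 6 0 4 6 0 9 8
Double every second digit counting from the check-digit position (so the 1st, 3rd, 5th, ... of the partial from the right).
  doubled (with −9 where >9): 3 8 2 9 7 5 0 3 9 → sum 46
  kept as-is: 8 8 8 8 9 6 4 0 8 → sum 59
Total = 46 + 59 = 105.
Check digit = (10 − (105 mod 10)) mod 10 = 5.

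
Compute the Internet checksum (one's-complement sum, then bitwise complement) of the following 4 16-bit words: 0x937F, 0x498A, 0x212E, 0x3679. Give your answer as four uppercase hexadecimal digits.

CB4E

One's-complement addition (fold any carry out of bit 15 back into bit 0):
  0x937F + 0x498A = 0x0DD09
  0xDD09 + 0x212E = 0x0FE37
  0xFE37 + 0x3679 = 0x134B0 → wrap carry → 0x34B1
One's-complement sum = 0x34B1.
Checksum = ~0x34B1 & 0xFFFF = 0xCB4E.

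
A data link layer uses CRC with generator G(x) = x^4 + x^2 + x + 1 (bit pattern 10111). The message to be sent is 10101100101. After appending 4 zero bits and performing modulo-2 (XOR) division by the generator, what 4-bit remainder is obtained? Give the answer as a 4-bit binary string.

Append 4 zeros: 101011001010000. Divide by 10111 (XOR where the leading bit is 1):
  pos 0: 10101 XOR 10111 = 00010
  pos 3: 10100 XOR 10111 = 00011
  pos 6: 11101 XOR 10111 = 01010
  pos 7: 10100 XOR 10111 = 00011
  pos 10: 11000 XOR 10111 = 01111
Remainder (last 4 bits) = 1111. This is the CRC / FCS.

1111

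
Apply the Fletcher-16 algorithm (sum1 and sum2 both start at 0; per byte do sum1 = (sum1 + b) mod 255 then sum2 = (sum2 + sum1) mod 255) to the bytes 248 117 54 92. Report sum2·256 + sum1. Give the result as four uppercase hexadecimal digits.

Running sums (mod 255):
  after byte 0 (248): sum1=248, sum2=248
  after byte 1 (117): sum1=110, sum2=103
  after byte 2 (54): sum1=164, sum2=12
  after byte 3 (92): sum1=1, sum2=13
Checksum = sum2·256 + sum1 = 13·256 + 1 = 3329 = 0x0D01.

0D01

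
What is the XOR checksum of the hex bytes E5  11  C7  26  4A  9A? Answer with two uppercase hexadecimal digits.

C5

XOR the bytes together:
  start with 0xE5
  0xE5 ⊕ 0x11 = 0xF4
  0xF4 ⊕ 0xC7 = 0x33
  0x33 ⊕ 0x26 = 0x15
  0x15 ⊕ 0x4A = 0x5F
  0x5F ⊕ 0x9A = 0xC5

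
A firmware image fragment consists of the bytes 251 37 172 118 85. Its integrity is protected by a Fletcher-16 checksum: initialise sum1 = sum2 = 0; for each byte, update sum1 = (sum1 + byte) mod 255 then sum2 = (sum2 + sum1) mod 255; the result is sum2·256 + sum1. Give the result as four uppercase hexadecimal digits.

C899

Running sums (mod 255):
  after byte 0 (251): sum1=251, sum2=251
  after byte 1 (37): sum1=33, sum2=29
  after byte 2 (172): sum1=205, sum2=234
  after byte 3 (118): sum1=68, sum2=47
  after byte 4 (85): sum1=153, sum2=200
Checksum = sum2·256 + sum1 = 200·256 + 153 = 51353 = 0xC899.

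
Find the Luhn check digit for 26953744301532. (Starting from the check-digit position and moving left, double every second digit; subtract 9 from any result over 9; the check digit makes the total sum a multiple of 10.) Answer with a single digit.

3

Partial digits right→left: 2 3 5 1 0 3 4 4 7 3 5 9 6 2
Double every second digit counting from the check-digit position (so the 1st, 3rd, 5th, ... of the partial from the right).
  doubled (with −9 where >9): 4 1 0 8 5 1 3 → sum 22
  kept as-is: 3 1 3 4 3 9 2 → sum 25
Total = 22 + 25 = 47.
Check digit = (10 − (47 mod 10)) mod 10 = 3.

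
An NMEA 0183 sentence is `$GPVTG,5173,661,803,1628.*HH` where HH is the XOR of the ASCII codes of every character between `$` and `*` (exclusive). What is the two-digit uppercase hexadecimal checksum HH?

7B

XOR the ASCII codes of the payload characters:
  'G' = 0x47 → acc = 0x47
  'P' = 0x50 → acc = 0x17
  'V' = 0x56 → acc = 0x41
  'T' = 0x54 → acc = 0x15
  'G' = 0x47 → acc = 0x52
  ',' = 0x2C → acc = 0x7E
  '5' = 0x35 → acc = 0x4B
  '1' = 0x31 → acc = 0x7A
  '7' = 0x37 → acc = 0x4D
  '3' = 0x33 → acc = 0x7E
  ',' = 0x2C → acc = 0x52
  '6' = 0x36 → acc = 0x64
  '6' = 0x36 → acc = 0x52
  '1' = 0x31 → acc = 0x63
  ',' = 0x2C → acc = 0x4F
  '8' = 0x38 → acc = 0x77
  '0' = 0x30 → acc = 0x47
  '3' = 0x33 → acc = 0x74
  ',' = 0x2C → acc = 0x58
  '1' = 0x31 → acc = 0x69
  '6' = 0x36 → acc = 0x5F
  '2' = 0x32 → acc = 0x6D
  '8' = 0x38 → acc = 0x55
  '.' = 0x2E → acc = 0x7B
Checksum = 0x7B.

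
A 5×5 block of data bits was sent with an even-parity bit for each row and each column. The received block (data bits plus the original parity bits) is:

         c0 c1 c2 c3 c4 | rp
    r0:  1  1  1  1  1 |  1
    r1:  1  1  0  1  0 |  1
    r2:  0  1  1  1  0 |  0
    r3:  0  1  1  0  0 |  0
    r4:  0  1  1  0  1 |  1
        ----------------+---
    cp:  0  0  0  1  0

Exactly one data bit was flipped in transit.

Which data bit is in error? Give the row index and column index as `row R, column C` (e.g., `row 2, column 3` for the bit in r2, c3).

row 2, column 1

Recompute each row's even parity and compare to rp:
  r0: data parity 1, sent rp 1 → ok
  r1: data parity 1, sent rp 1 → ok
  r2: data parity 1, sent rp 0 → mismatch
  r3: data parity 0, sent rp 0 → ok
  r4: data parity 1, sent rp 1 → ok
Recompute each column's even parity and compare to cp:
  c0: data parity 0, sent cp 0 → ok
  c1: data parity 1, sent cp 0 → mismatch
  c2: data parity 0, sent cp 0 → ok
  c3: data parity 1, sent cp 1 → ok
  c4: data parity 0, sent cp 0 → ok
Exactly one row (r2) and one column (c1) fail → the flipped bit is at their intersection.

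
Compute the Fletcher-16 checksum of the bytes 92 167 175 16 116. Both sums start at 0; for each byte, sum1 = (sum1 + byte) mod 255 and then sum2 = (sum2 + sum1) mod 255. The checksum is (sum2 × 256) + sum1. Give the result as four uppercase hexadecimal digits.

Running sums (mod 255):
  after byte 0 (92): sum1=92, sum2=92
  after byte 1 (167): sum1=4, sum2=96
  after byte 2 (175): sum1=179, sum2=20
  after byte 3 (16): sum1=195, sum2=215
  after byte 4 (116): sum1=56, sum2=16
Checksum = sum2·256 + sum1 = 16·256 + 56 = 4152 = 0x1038.

1038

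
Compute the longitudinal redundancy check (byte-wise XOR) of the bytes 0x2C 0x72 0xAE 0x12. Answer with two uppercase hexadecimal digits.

XOR the bytes together:
  start with 0x2C
  0x2C ⊕ 0x72 = 0x5E
  0x5E ⊕ 0xAE = 0xF0
  0xF0 ⊕ 0x12 = 0xE2

E2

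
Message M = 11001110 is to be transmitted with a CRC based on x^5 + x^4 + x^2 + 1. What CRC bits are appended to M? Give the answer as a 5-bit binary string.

10000

Append 5 zeros: 1100111000000. Divide by 110101 (XOR where the leading bit is 1):
  pos 0: 110011 XOR 110101 = 000110
  pos 3: 110100 XOR 110101 = 000001
Remainder (last 5 bits) = 10000. This is the CRC / FCS.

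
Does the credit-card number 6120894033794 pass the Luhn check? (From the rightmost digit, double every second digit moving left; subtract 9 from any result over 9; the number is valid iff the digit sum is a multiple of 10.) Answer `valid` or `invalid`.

From the right, keep odd positions and double even positions (subtract 9 from any doubled value over 9):
  doubled (positions 2,4,...): 9 6 0 9 0 2 → sum 26
  kept (positions 1,3,...): 4 7 3 4 8 2 6 → sum 34
Total = 60.
60 mod 10 = 0, so the number is valid.

valid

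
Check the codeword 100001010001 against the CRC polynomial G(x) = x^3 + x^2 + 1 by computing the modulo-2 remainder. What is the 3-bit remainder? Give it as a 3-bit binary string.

111

Modulo-2 division of 100001010001 by 1101:
  pos 0: 1000 XOR 1101 = 0101
  pos 1: 1010 XOR 1101 = 0111
  pos 2: 1111 XOR 1101 = 0010
  pos 4: 1001 XOR 1101 = 0100
  pos 5: 1000 XOR 1101 = 0101
  pos 6: 1010 XOR 1101 = 0111
  pos 7: 1110 XOR 1101 = 0011
Remainder = 111 (nonzero — an error is detected).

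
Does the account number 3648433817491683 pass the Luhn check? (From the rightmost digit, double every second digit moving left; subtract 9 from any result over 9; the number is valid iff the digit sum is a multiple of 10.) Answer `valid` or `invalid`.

invalid

From the right, keep odd positions and double even positions (subtract 9 from any doubled value over 9):
  doubled (positions 2,4,...): 7 2 8 2 6 8 8 6 → sum 47
  kept (positions 1,3,...): 3 6 9 7 8 3 8 6 → sum 50
Total = 97.
97 mod 10 = 7, so the number is invalid.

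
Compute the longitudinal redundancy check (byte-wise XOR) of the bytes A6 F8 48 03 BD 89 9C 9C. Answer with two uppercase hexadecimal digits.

21

XOR the bytes together:
  start with 0xA6
  0xA6 ⊕ 0xF8 = 0x5E
  0x5E ⊕ 0x48 = 0x16
  0x16 ⊕ 0x03 = 0x15
  0x15 ⊕ 0xBD = 0xA8
  0xA8 ⊕ 0x89 = 0x21
  0x21 ⊕ 0x9C = 0xBD
  0xBD ⊕ 0x9C = 0x21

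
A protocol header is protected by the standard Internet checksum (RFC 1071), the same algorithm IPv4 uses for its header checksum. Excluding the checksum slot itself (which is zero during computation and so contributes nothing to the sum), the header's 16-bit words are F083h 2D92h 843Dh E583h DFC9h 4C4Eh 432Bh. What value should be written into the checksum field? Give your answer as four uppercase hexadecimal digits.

08E5

One's-complement addition (fold any carry out of bit 15 back into bit 0):
  0xF083 + 0x2D92 = 0x11E15 → wrap carry → 0x1E16
  0x1E16 + 0x843D = 0x0A253
  0xA253 + 0xE583 = 0x187D6 → wrap carry → 0x87D7
  0x87D7 + 0xDFC9 = 0x167A0 → wrap carry → 0x67A1
  0x67A1 + 0x4C4E = 0x0B3EF
  0xB3EF + 0x432B = 0x0F71A
One's-complement sum = 0xF71A.
Checksum = ~0xF71A & 0xFFFF = 0x08E5.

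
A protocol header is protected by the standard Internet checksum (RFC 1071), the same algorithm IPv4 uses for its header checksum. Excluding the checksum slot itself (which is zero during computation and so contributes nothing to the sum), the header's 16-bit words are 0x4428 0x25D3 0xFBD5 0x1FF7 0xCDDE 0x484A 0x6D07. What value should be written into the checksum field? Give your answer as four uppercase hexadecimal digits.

F706

One's-complement addition (fold any carry out of bit 15 back into bit 0):
  0x4428 + 0x25D3 = 0x069FB
  0x69FB + 0xFBD5 = 0x165D0 → wrap carry → 0x65D1
  0x65D1 + 0x1FF7 = 0x085C8
  0x85C8 + 0xCDDE = 0x153A6 → wrap carry → 0x53A7
  0x53A7 + 0x484A = 0x09BF1
  0x9BF1 + 0x6D07 = 0x108F8 → wrap carry → 0x08F9
One's-complement sum = 0x08F9.
Checksum = ~0x08F9 & 0xFFFF = 0xF706.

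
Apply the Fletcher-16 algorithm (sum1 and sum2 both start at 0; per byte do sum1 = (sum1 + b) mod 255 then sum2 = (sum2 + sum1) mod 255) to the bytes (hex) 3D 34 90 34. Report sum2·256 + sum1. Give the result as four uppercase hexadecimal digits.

Running sums (mod 255):
  after byte 0 (3D): sum1=61, sum2=61
  after byte 1 (34): sum1=113, sum2=174
  after byte 2 (90): sum1=2, sum2=176
  after byte 3 (34): sum1=54, sum2=230
Checksum = sum2·256 + sum1 = 230·256 + 54 = 58934 = 0xE636.

E636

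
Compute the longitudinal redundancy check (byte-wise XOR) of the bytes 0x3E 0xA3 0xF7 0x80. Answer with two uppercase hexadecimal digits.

EA

XOR the bytes together:
  start with 0x3E
  0x3E ⊕ 0xA3 = 0x9D
  0x9D ⊕ 0xF7 = 0x6A
  0x6A ⊕ 0x80 = 0xEA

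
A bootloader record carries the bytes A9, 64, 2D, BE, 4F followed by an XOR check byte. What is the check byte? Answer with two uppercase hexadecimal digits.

XOR the bytes together:
  start with 0xA9
  0xA9 ⊕ 0x64 = 0xCD
  0xCD ⊕ 0x2D = 0xE0
  0xE0 ⊕ 0xBE = 0x5E
  0x5E ⊕ 0x4F = 0x11

11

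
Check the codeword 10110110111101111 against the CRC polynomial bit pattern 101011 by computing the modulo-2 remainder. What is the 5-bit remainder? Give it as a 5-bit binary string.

Modulo-2 division of 10110110111101111 by 101011:
  pos 0: 101101 XOR 101011 = 000110
  pos 3: 110101 XOR 101011 = 011110
  pos 4: 111101 XOR 101011 = 010110
  pos 5: 101101 XOR 101011 = 000110
  pos 8: 110101 XOR 101011 = 011110
  pos 9: 111101 XOR 101011 = 010110
  pos 10: 101101 XOR 101011 = 000110
Remainder = 01101 (nonzero — an error is detected).

01101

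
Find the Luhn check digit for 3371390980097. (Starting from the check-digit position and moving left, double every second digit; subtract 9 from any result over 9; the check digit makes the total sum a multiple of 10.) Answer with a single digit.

0

Partial digits right→left: 7 9 0 0 8 9 0 9 3 1 7 3 3
Double every second digit counting from the check-digit position (so the 1st, 3rd, 5th, ... of the partial from the right).
  doubled (with −9 where >9): 5 0 7 0 6 5 6 → sum 29
  kept as-is: 9 0 9 9 1 3 → sum 31
Total = 29 + 31 = 60.
Check digit = (10 − (60 mod 10)) mod 10 = 0.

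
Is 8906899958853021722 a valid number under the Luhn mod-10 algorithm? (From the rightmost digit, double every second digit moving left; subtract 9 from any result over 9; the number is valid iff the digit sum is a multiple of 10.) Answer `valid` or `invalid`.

invalid

From the right, keep odd positions and double even positions (subtract 9 from any doubled value over 9):
  doubled (positions 2,4,...): 4 2 0 1 7 9 9 3 9 → sum 44
  kept (positions 1,3,...): 2 7 2 3 8 5 9 8 0 8 → sum 52
Total = 96.
96 mod 10 = 6, so the number is invalid.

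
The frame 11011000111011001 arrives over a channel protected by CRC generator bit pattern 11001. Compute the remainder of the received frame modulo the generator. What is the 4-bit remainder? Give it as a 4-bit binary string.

0000

Modulo-2 division of 11011000111011001 by 11001:
  pos 0: 11011 XOR 11001 = 00010
  pos 3: 10000 XOR 11001 = 01001
  pos 4: 10011 XOR 11001 = 01010
  pos 5: 10101 XOR 11001 = 01100
  pos 6: 11001 XOR 11001 = 00000
  pos 12: 11001 XOR 11001 = 00000
Remainder = 0000 (zero — the frame passes the CRC check).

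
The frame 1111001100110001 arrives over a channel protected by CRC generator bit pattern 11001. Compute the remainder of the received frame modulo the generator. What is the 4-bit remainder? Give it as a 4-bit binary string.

Modulo-2 division of 1111001100110001 by 11001:
  pos 0: 11110 XOR 11001 = 00111
  pos 2: 11101 XOR 11001 = 00100
  pos 4: 10010 XOR 11001 = 01011
  pos 5: 10110 XOR 11001 = 01111
  pos 6: 11111 XOR 11001 = 00110
  pos 8: 11010 XOR 11001 = 00011
  pos 11: 11001 XOR 11001 = 00000
Remainder = 0000 (zero — the frame passes the CRC check).

0000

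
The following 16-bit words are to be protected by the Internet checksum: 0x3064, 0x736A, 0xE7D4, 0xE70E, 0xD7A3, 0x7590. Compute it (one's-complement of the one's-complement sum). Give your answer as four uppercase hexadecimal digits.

4019

One's-complement addition (fold any carry out of bit 15 back into bit 0):
  0x3064 + 0x736A = 0x0A3CE
  0xA3CE + 0xE7D4 = 0x18BA2 → wrap carry → 0x8BA3
  0x8BA3 + 0xE70E = 0x172B1 → wrap carry → 0x72B2
  0x72B2 + 0xD7A3 = 0x14A55 → wrap carry → 0x4A56
  0x4A56 + 0x7590 = 0x0BFE6
One's-complement sum = 0xBFE6.
Checksum = ~0xBFE6 & 0xFFFF = 0x4019.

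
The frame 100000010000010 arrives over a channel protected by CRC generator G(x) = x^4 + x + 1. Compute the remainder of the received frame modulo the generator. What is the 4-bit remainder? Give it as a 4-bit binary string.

0000

Modulo-2 division of 100000010000010 by 10011:
  pos 0: 10000 XOR 10011 = 00011
  pos 3: 11001 XOR 10011 = 01010
  pos 4: 10100 XOR 10011 = 00111
  pos 6: 11100 XOR 10011 = 01111
  pos 7: 11110 XOR 10011 = 01101
  pos 8: 11010 XOR 10011 = 01001
  pos 9: 10011 XOR 10011 = 00000
Remainder = 0000 (zero — the frame passes the CRC check).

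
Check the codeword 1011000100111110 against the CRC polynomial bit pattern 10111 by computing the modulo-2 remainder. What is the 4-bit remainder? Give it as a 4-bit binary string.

Modulo-2 division of 1011000100111110 by 10111:
  pos 0: 10110 XOR 10111 = 00001
  pos 4: 10010 XOR 10111 = 00101
  pos 6: 10101 XOR 10111 = 00010
  pos 9: 10111 XOR 10111 = 00000
Remainder = 0010 (nonzero — an error is detected).

0010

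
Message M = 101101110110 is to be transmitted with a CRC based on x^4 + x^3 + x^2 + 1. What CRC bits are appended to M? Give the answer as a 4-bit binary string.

1100

Append 4 zeros: 1011011101100000. Divide by 11101 (XOR where the leading bit is 1):
  pos 0: 10110 XOR 11101 = 01011
  pos 1: 10111 XOR 11101 = 01010
  pos 2: 10101 XOR 11101 = 01000
  pos 3: 10001 XOR 11101 = 01100
  pos 4: 11000 XOR 11101 = 00101
  pos 6: 10111 XOR 11101 = 01010
  pos 7: 10100 XOR 11101 = 01001
  pos 8: 10010 XOR 11101 = 01111
  pos 9: 11110 XOR 11101 = 00011
Remainder (last 4 bits) = 1100. This is the CRC / FCS.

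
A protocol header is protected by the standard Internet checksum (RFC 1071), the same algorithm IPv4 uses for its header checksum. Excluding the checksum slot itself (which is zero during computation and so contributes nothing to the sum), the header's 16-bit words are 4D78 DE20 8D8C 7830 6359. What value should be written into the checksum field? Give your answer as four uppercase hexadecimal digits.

6B50

One's-complement addition (fold any carry out of bit 15 back into bit 0):
  0x4D78 + 0xDE20 = 0x12B98 → wrap carry → 0x2B99
  0x2B99 + 0x8D8C = 0x0B925
  0xB925 + 0x7830 = 0x13155 → wrap carry → 0x3156
  0x3156 + 0x6359 = 0x094AF
One's-complement sum = 0x94AF.
Checksum = ~0x94AF & 0xFFFF = 0x6B50.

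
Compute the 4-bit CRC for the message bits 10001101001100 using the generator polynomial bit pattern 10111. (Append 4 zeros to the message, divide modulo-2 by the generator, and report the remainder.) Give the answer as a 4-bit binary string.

Append 4 zeros: 100011010011000000. Divide by 10111 (XOR where the leading bit is 1):
  pos 0: 10001 XOR 10111 = 00110
  pos 2: 11010 XOR 10111 = 01101
  pos 3: 11011 XOR 10111 = 01100
  pos 4: 11000 XOR 10111 = 01111
  pos 5: 11110 XOR 10111 = 01001
  pos 6: 10011 XOR 10111 = 00100
  pos 8: 10010 XOR 10111 = 00101
  pos 10: 10100 XOR 10111 = 00011
  pos 13: 11000 XOR 10111 = 01111
Remainder (last 4 bits) = 1111. This is the CRC / FCS.

1111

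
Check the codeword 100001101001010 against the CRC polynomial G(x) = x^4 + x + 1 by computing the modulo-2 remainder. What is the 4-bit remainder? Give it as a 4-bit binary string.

0000

Modulo-2 division of 100001101001010 by 10011:
  pos 0: 10000 XOR 10011 = 00011
  pos 3: 11110 XOR 10011 = 01101
  pos 4: 11011 XOR 10011 = 01000
  pos 5: 10000 XOR 10011 = 00011
  pos 8: 11010 XOR 10011 = 01001
  pos 9: 10011 XOR 10011 = 00000
Remainder = 0000 (zero — the frame passes the CRC check).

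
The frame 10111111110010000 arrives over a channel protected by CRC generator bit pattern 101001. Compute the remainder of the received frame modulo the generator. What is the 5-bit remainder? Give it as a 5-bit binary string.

Modulo-2 division of 10111111110010000 by 101001:
  pos 0: 101111 XOR 101001 = 000110
  pos 3: 110111 XOR 101001 = 011110
  pos 4: 111101 XOR 101001 = 010100
  pos 5: 101000 XOR 101001 = 000001
  pos 10: 101000 XOR 101001 = 000001
Remainder = 00010 (nonzero — an error is detected).

00010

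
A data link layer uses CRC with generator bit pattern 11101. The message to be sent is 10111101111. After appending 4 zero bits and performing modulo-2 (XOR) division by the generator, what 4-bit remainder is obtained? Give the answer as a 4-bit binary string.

Append 4 zeros: 101111011110000. Divide by 11101 (XOR where the leading bit is 1):
  pos 0: 10111 XOR 11101 = 01010
  pos 1: 10101 XOR 11101 = 01000
  pos 2: 10000 XOR 11101 = 01101
  pos 3: 11011 XOR 11101 = 00110
  pos 5: 11011 XOR 11101 = 00110
  pos 7: 11010 XOR 11101 = 00111
  pos 9: 11100 XOR 11101 = 00001
Remainder (last 4 bits) = 0010. This is the CRC / FCS.

0010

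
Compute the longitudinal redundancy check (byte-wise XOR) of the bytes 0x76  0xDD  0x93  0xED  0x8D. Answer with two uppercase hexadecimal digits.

58

XOR the bytes together:
  start with 0x76
  0x76 ⊕ 0xDD = 0xAB
  0xAB ⊕ 0x93 = 0x38
  0x38 ⊕ 0xED = 0xD5
  0xD5 ⊕ 0x8D = 0x58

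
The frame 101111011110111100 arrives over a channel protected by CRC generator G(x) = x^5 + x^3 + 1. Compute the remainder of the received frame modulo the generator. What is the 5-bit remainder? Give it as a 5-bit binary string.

Modulo-2 division of 101111011110111100 by 101001:
  pos 0: 101111 XOR 101001 = 000110
  pos 3: 110011 XOR 101001 = 011010
  pos 4: 110101 XOR 101001 = 011100
  pos 5: 111001 XOR 101001 = 010000
  pos 6: 100000 XOR 101001 = 001001
  pos 8: 100111 XOR 101001 = 001110
  pos 10: 111011 XOR 101001 = 010010
  pos 11: 100100 XOR 101001 = 001101
Remainder = 11010 (nonzero — an error is detected).

11010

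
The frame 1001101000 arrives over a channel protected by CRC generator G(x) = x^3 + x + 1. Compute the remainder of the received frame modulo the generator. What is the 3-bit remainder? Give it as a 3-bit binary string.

Modulo-2 division of 1001101000 by 1011:
  pos 0: 1001 XOR 1011 = 0010
  pos 2: 1010 XOR 1011 = 0001
  pos 5: 1100 XOR 1011 = 0111
  pos 6: 1110 XOR 1011 = 0101
Remainder = 101 (nonzero — an error is detected).

101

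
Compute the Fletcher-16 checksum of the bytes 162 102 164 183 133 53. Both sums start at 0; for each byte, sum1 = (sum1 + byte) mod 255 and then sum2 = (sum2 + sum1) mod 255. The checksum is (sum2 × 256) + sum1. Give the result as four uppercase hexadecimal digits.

C920

Running sums (mod 255):
  after byte 0 (162): sum1=162, sum2=162
  after byte 1 (102): sum1=9, sum2=171
  after byte 2 (164): sum1=173, sum2=89
  after byte 3 (183): sum1=101, sum2=190
  after byte 4 (133): sum1=234, sum2=169
  after byte 5 (53): sum1=32, sum2=201
Checksum = sum2·256 + sum1 = 201·256 + 32 = 51488 = 0xC920.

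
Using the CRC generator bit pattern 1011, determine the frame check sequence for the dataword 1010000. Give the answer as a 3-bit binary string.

Append 3 zeros: 1010000000. Divide by 1011 (XOR where the leading bit is 1):
  pos 0: 1010 XOR 1011 = 0001
  pos 3: 1000 XOR 1011 = 0011
  pos 5: 1100 XOR 1011 = 0111
  pos 6: 1110 XOR 1011 = 0101
Remainder (last 3 bits) = 101. This is the CRC / FCS.

101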